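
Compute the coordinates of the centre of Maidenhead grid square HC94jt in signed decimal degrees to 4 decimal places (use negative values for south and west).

-65.1875, -21.2083

Field H=7, C=2: +7·20° lon, +2·10° lat → SW at lon -40°, lat -70°.
Square 9, 4: +9·2° lon, +4·1° lat → SW at lon -22°, lat -66°.
Subsquare j=9, t=19: +9·0.0833333° lon, +19·0.0416667° lat → SW at lon -21.25°, lat -65.2083°.
Cell spans 0.0833333° lon × 0.0416667° lat. Centre is SW corner plus half of each.
latitude -65.1875, longitude -21.2083.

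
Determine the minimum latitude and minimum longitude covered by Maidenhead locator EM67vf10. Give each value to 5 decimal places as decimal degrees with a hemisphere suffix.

37.20833° N, 86.24167° W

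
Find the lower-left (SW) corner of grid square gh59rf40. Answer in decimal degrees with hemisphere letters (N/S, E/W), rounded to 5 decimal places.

10.79167° S, 48.55000° W

Field G=6, H=7: +6·20° lon, +7·10° lat → SW at lon -60°, lat -20°.
Square 5, 9: +5·2° lon, +9·1° lat → SW at lon -50°, lat -11°.
Subsquare r=17, f=5: +17·0.0833333° lon, +5·0.0416667° lat → SW at lon -48.5833°, lat -10.7917°.
Extended square 4, 0: +4·0.00833333° lon, +0·0.00416667° lat → SW at lon -48.55°, lat -10.7917°.
latitude 10.79167° S, longitude 48.55000° W.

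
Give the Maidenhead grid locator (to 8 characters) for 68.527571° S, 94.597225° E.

Offset from 180°W / 90°S: lon 274.59722°, lat 21.47243°.
Field: lon ⌊274.59722/20⌋ = 13 → N; lat ⌊21.47243/10⌋ = 2 → C.
Square: lon ⌊14.59722/2⌋ = 7; lat ⌊1.47243/1⌋ = 1.
Subsquare: lon ⌊0.59722/0.0833333⌋ = 7 → h; lat ⌊0.47243/0.0416667⌋ = 11 → l.
Extended square: lon ⌊0.01389/0.00833333⌋ = 1; lat ⌊0.01410/0.00416667⌋ = 3.

NC71hl13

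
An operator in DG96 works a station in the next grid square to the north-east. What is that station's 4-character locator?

Longitude square 9; +1 → 10, wraps to 0, carry into field.
Longitude field D = 3; +1 → 4 = E.
Latitude square 6; +1 → 7.

EG07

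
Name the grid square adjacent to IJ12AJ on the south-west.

Longitude subsquare a = 0; −1 → -1, wraps to 23 = x, carry into square.
Longitude square 1; −1 → 0.
Latitude subsquare j = 9; −1 → 8 = i.

IJ02xi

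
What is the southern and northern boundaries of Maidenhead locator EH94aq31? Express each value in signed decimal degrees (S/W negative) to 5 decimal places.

-15.32917, -15.32500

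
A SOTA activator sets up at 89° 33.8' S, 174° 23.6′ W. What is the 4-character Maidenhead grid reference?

AA20

Offset from 180°W / 90°S: lon 5.61°, lat 0.44°.
Field (20°×10°, letters A–R): 5.61/20 → 0 → A, 0.44/10 → 0 → A; chars AA.
Square (2°×1°, digits 0–9): 5.61/2 → 2, 0.44/1 → 0; chars 20.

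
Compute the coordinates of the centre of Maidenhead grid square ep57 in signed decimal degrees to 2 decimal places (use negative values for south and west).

Field E=4, P=15: +4·20° lon, +15·10° lat → SW at lon -100°, lat 60°.
Square 5, 7: +5·2° lon, +7·1° lat → SW at lon -90°, lat 67°.
Cell spans 2° lon × 1° lat. Centre is SW corner plus half of each.
latitude 67.50, longitude -89.00.

67.50, -89.00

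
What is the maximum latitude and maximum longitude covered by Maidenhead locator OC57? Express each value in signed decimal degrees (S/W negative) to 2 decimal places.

-62.00, 112.00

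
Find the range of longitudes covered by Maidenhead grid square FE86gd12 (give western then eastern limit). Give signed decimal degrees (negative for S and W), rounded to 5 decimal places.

-63.49167, -63.48333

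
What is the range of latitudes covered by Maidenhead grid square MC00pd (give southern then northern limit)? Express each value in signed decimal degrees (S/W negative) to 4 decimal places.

-69.8750, -69.8333

Field M=12, C=2: +12·20° lon, +2·10° lat → SW at lon 60°, lat -70°.
Square 0, 0: +0·2° lon, +0·1° lat → SW at lon 60°, lat -70°.
Subsquare p=15, d=3: +15·0.0833333° lon, +3·0.0416667° lat → SW at lon 61.25°, lat -69.875°.
Cell spans 0.0833333° lon × 0.0416667° lat.
south -69.8750, north -69.8333.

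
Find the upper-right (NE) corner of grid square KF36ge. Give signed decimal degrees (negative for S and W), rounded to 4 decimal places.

-33.7917, 26.5833

Field K=10, F=5: +10·20° lon, +5·10° lat → SW at lon 20°, lat -40°.
Square 3, 6: +3·2° lon, +6·1° lat → SW at lon 26°, lat -34°.
Subsquare g=6, e=4: +6·0.0833333° lon, +4·0.0416667° lat → SW at lon 26.5°, lat -33.8333°.
Cell spans 0.0833333° lon × 0.0416667° lat. NE corner is SW corner plus one full cell.
latitude -33.7917, longitude 26.5833.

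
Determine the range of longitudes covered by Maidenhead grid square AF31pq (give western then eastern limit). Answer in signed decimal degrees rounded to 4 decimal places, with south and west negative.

-172.7500, -172.6667

Field A=0, F=5: +0·20° lon, +5·10° lat → SW at lon -180°, lat -40°.
Square 3, 1: +3·2° lon, +1·1° lat → SW at lon -174°, lat -39°.
Subsquare p=15, q=16: +15·0.0833333° lon, +16·0.0416667° lat → SW at lon -172.75°, lat -38.3333°.
Cell spans 0.0833333° lon × 0.0416667° lat.
west -172.7500, east -172.6667.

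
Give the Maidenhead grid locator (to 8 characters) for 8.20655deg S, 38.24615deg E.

Offset from 180°W / 90°S: lon 218.24615°, lat 81.79345°.
Field (20°×10°, letters A–R): lon ⌊218.24615/20⌋ = 10 → K; lat ⌊81.79345/10⌋ = 8 → I.
Square (2°×1°, digits 0–9): lon ⌊18.24615/2⌋ = 9; lat ⌊1.79345/1⌋ = 1.
Subsquare (5′×2.5′, letters a–x): lon ⌊0.24615/0.0833333⌋ = 2 → c; lat ⌊0.79345/0.0416667⌋ = 19 → t.
Extended square (30″×15″, digits 0–9): lon ⌊0.07948/0.00833333⌋ = 9; lat ⌊0.00178/0.00416667⌋ = 0.

KI91ct90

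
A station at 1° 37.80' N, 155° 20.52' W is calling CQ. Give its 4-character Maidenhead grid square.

BJ21

Shift to the Maidenhead origin (180°W, 90°S): lon 24.66, lat 91.63.
Field: lon ⌊24.66/20⌋ = 1 → B; lat ⌊91.63/10⌋ = 9 → J.
Square: lon ⌊4.66/2⌋ = 2; lat ⌊1.63/1⌋ = 1.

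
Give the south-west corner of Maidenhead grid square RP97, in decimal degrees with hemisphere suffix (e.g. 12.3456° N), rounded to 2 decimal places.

67.00° N, 178.00° E

Field R=17, P=15: +17·20° lon, +15·10° lat → SW at lon 160°, lat 60°.
Square 9, 7: +9·2° lon, +7·1° lat → SW at lon 178°, lat 67°.
latitude 67.00° N, longitude 178.00° E.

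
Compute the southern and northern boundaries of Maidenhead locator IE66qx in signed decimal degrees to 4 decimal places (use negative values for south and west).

Field I=8, E=4: +8·20° lon, +4·10° lat → SW at lon -20°, lat -50°.
Square 6, 6: +6·2° lon, +6·1° lat → SW at lon -8°, lat -44°.
Subsquare q=16, x=23: +16·0.0833333° lon, +23·0.0416667° lat → SW at lon -6.66667°, lat -43.0417°.
Cell spans 0.0833333° lon × 0.0416667° lat.
south -43.0417, north -43.0000.

-43.0417, -43.0000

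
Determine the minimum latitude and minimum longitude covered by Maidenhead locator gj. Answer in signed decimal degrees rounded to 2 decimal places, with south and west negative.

0.00, -60.00

Field G=6, J=9: +6·20° lon, +9·10° lat → SW at lon -60°, lat 0°.
latitude 0.00, longitude -60.00.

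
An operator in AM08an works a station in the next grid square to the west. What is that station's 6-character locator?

RM98xn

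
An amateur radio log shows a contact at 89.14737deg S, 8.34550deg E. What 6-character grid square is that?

JA40eu

Shift to the Maidenhead origin (180°W, 90°S): lon 188.3455, lat 0.8526.
Field (20°×10°, letters A–R): lon ⌊188.3455/20⌋ = 9 → J; lat ⌊0.8526/10⌋ = 0 → A.
Square (2°×1°, digits 0–9): lon ⌊8.3455/2⌋ = 4; lat ⌊0.8526/1⌋ = 0.
Subsquare (5′×2.5′, letters a–x): lon ⌊0.3455/0.0833333⌋ = 4 → e; lat ⌊0.8526/0.0416667⌋ = 20 → u.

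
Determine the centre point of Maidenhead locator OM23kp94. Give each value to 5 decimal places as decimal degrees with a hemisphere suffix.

33.64375° N, 104.91250° E

Field O=14, M=12: +14·20° lon, +12·10° lat → SW at lon 100°, lat 30°.
Square 2, 3: +2·2° lon, +3·1° lat → SW at lon 104°, lat 33°.
Subsquare k=10, p=15: +10·0.0833333° lon, +15·0.0416667° lat → SW at lon 104.833°, lat 33.625°.
Extended square 9, 4: +9·0.00833333° lon, +4·0.00416667° lat → SW at lon 104.908°, lat 33.6417°.
Cell spans 0.00833333° lon × 0.00416667° lat. Centre is SW corner plus half of each.
latitude 33.64375° N, longitude 104.91250° E.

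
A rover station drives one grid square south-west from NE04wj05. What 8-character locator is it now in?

Longitude extended square 0; −1 → -1, wraps to 9, carry into subsquare.
Longitude subsquare w = 22; −1 → 21 = v.
Latitude extended square 5; −1 → 4.

NE04vj94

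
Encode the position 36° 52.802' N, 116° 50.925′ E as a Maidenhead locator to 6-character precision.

OM86kv

Shift to the Maidenhead origin (180°W, 90°S): lon 296.8487, lat 126.8800.
Field (20°×10°, letters A–R): 296.8487/20 → 14 → O, 126.8800/10 → 12 → M; chars OM.
Square (2°×1°, digits 0–9): 16.8487/2 → 8, 6.8800/1 → 6; chars 86.
Subsquare (5′×2.5′, letters a–x): 0.8487/0.0833333 → 10 → k, 0.8800/0.0416667 → 21 → v; chars kv.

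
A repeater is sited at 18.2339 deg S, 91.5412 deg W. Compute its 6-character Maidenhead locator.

EH41fs

Add 180° to longitude and 90° to latitude: 88.4588, 71.7661.
Field (20°×10°, letters A–R): lon ⌊88.4588/20⌋ = 4 → E; lat ⌊71.7661/10⌋ = 7 → H.
Square (2°×1°, digits 0–9): lon ⌊8.4588/2⌋ = 4; lat ⌊1.7661/1⌋ = 1.
Subsquare (5′×2.5′, letters a–x): lon ⌊0.4588/0.0833333⌋ = 5 → f; lat ⌊0.7661/0.0416667⌋ = 18 → s.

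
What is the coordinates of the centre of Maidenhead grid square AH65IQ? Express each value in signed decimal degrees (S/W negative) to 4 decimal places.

-14.3125, -167.2917

Field A=0, H=7: +0·20° lon, +7·10° lat → SW at lon -180°, lat -20°.
Square 6, 5: +6·2° lon, +5·1° lat → SW at lon -168°, lat -15°.
Subsquare i=8, q=16: +8·0.0833333° lon, +16·0.0416667° lat → SW at lon -167.333°, lat -14.3333°.
Cell spans 0.0833333° lon × 0.0416667° lat. Centre is SW corner plus half of each.
latitude -14.3125, longitude -167.2917.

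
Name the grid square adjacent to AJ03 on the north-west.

RJ94

Longitude square 0; −1 → -1, wraps to 9, carry into field.
Longitude field A = 0; −1 → -1, wraps to 17 = R, wrapping around the antimeridian.
Latitude square 3; +1 → 4.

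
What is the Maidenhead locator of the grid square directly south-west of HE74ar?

HE64xq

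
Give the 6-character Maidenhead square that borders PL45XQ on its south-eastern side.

PL55ap

Longitude subsquare x = 23; +1 → 24, wraps to 0 = a, carry into square.
Longitude square 4; +1 → 5.
Latitude subsquare q = 16; −1 → 15 = p.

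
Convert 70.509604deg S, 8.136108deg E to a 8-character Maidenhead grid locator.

JB49bl67

Shift to the Maidenhead origin (180°W, 90°S): lon 188.13611, lat 19.49040.
Field: 188.13611/20 → 9 → J, 19.49040/10 → 1 → B; chars JB.
Square: 8.13611/2 → 4, 9.49040/1 → 9; chars 49.
Subsquare: 0.13611/0.0833333 → 1 → b, 0.49040/0.0416667 → 11 → l; chars bl.
Extended square: 0.05277/0.00833333 → 6, 0.03206/0.00416667 → 7; chars 67.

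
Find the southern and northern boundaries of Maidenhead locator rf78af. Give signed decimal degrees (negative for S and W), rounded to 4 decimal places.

-31.7917, -31.7500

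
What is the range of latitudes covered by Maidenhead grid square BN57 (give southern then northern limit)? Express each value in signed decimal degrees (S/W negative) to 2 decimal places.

47.00, 48.00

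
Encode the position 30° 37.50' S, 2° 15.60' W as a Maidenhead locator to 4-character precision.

IF89

Shift to the Maidenhead origin (180°W, 90°S): lon 177.74, lat 59.38.
Field: 177.74/20 → 8 → I, 59.38/10 → 5 → F; chars IF.
Square: 17.74/2 → 8, 9.38/1 → 9; chars 89.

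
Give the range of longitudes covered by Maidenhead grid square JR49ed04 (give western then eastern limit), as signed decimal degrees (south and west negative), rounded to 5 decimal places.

8.33333, 8.34167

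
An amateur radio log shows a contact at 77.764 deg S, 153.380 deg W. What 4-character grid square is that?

BB32

Offset from 180°W / 90°S: lon 26.62°, lat 12.24°.
Field: lon ⌊26.62/20⌋ = 1 → B; lat ⌊12.24/10⌋ = 1 → B.
Square: lon ⌊6.62/2⌋ = 3; lat ⌊2.24/1⌋ = 2.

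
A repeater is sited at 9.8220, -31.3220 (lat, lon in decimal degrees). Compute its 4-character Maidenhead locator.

Offset from 180°W / 90°S: lon 148.68°, lat 99.82°.
Field (20°×10°, letters A–R): lon ⌊148.68/20⌋ = 7 → H; lat ⌊99.82/10⌋ = 9 → J.
Square (2°×1°, digits 0–9): lon ⌊8.68/2⌋ = 4; lat ⌊9.82/1⌋ = 9.

HJ49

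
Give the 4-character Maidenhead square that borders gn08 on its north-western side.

FN99

Longitude square 0; −1 → -1, wraps to 9, carry into field.
Longitude field G = 6; −1 → 5 = F.
Latitude square 8; +1 → 9.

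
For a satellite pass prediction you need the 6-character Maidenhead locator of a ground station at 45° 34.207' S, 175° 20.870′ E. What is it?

RE74qk

Add 180° to longitude and 90° to latitude: 355.3478, 44.4299.
Field: lon ⌊355.3478/20⌋ = 17 → R; lat ⌊44.4299/10⌋ = 4 → E.
Square: lon ⌊15.3478/2⌋ = 7; lat ⌊4.4299/1⌋ = 4.
Subsquare: lon ⌊1.3478/0.0833333⌋ = 16 → q; lat ⌊0.4299/0.0416667⌋ = 10 → k.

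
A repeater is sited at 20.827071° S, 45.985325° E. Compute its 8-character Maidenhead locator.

Add 180° to longitude and 90° to latitude: 225.98532, 69.17293.
Field: 225.98532/20 → 11 → L, 69.17293/10 → 6 → G; chars LG.
Square: 5.98532/2 → 2, 9.17293/1 → 9; chars 29.
Subsquare: 1.98532/0.0833333 → 23 → x, 0.17293/0.0416667 → 4 → e; chars xe.
Extended square: 0.06866/0.00833333 → 8, 0.00626/0.00416667 → 1; chars 81.

LG29xe81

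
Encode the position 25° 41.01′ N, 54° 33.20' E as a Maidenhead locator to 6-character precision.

LL75gq

Shift to the Maidenhead origin (180°W, 90°S): lon 234.5533, lat 115.6835.
Field: 234.5533/20 → 11 → L, 115.6835/10 → 11 → L; chars LL.
Square: 14.5533/2 → 7, 5.6835/1 → 5; chars 75.
Subsquare: 0.5533/0.0833333 → 6 → g, 0.6835/0.0416667 → 16 → q; chars gq.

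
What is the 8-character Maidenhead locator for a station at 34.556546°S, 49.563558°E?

Shift to the Maidenhead origin (180°W, 90°S): lon 229.56356, lat 55.44345.
Field: lon ⌊229.56356/20⌋ = 11 → L; lat ⌊55.44345/10⌋ = 5 → F.
Square: lon ⌊9.56356/2⌋ = 4; lat ⌊5.44345/1⌋ = 5.
Subsquare: lon ⌊1.56356/0.0833333⌋ = 18 → s; lat ⌊0.44345/0.0416667⌋ = 10 → k.
Extended square: lon ⌊0.06356/0.00833333⌋ = 7; lat ⌊0.02679/0.00416667⌋ = 6.

LF45sk76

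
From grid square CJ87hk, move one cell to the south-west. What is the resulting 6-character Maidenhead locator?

CJ87gj

Longitude subsquare h = 7; −1 → 6 = g.
Latitude subsquare k = 10; −1 → 9 = j.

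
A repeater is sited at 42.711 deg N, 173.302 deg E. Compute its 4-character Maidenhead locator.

Add 180° to longitude and 90° to latitude: 353.30, 132.71.
Field: lon ⌊353.30/20⌋ = 17 → R; lat ⌊132.71/10⌋ = 13 → N.
Square: lon ⌊13.30/2⌋ = 6; lat ⌊2.71/1⌋ = 2.

RN62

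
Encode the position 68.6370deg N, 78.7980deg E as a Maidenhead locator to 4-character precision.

Shift to the Maidenhead origin (180°W, 90°S): lon 258.80, lat 158.64.
Field: lon ⌊258.80/20⌋ = 12 → M; lat ⌊158.64/10⌋ = 15 → P.
Square: lon ⌊18.80/2⌋ = 9; lat ⌊8.64/1⌋ = 8.

MP98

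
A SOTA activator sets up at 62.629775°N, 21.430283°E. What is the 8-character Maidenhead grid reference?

KP02rp11

Offset from 180°W / 90°S: lon 201.43028°, lat 152.62977°.
Field: lon ⌊201.43028/20⌋ = 10 → K; lat ⌊152.62977/10⌋ = 15 → P.
Square: lon ⌊1.43028/2⌋ = 0; lat ⌊2.62977/1⌋ = 2.
Subsquare: lon ⌊1.43028/0.0833333⌋ = 17 → r; lat ⌊0.62977/0.0416667⌋ = 15 → p.
Extended square: lon ⌊0.01362/0.00833333⌋ = 1; lat ⌊0.00477/0.00416667⌋ = 1.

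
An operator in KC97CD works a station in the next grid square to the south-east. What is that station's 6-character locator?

Longitude subsquare c = 2; +1 → 3 = d.
Latitude subsquare d = 3; −1 → 2 = c.

KC97dc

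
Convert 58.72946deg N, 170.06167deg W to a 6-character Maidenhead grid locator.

Shift to the Maidenhead origin (180°W, 90°S): lon 9.9383, lat 148.7295.
Field (20°×10°, letters A–R): lon ⌊9.9383/20⌋ = 0 → A; lat ⌊148.7295/10⌋ = 14 → O.
Square (2°×1°, digits 0–9): lon ⌊9.9383/2⌋ = 4; lat ⌊8.7295/1⌋ = 8.
Subsquare (5′×2.5′, letters a–x): lon ⌊1.9383/0.0833333⌋ = 23 → x; lat ⌊0.7295/0.0416667⌋ = 17 → r.

AO48xr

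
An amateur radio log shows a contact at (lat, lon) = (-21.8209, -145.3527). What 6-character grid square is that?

BG78he

Add 180° to longitude and 90° to latitude: 34.6473, 68.1791.
Field: 34.6473/20 → 1 → B, 68.1791/10 → 6 → G; chars BG.
Square: 14.6473/2 → 7, 8.1791/1 → 8; chars 78.
Subsquare: 0.6473/0.0833333 → 7 → h, 0.1791/0.0416667 → 4 → e; chars he.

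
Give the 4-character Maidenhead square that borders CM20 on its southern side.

CL29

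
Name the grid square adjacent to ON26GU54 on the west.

Longitude extended square 5; −1 → 4.
The latitude characters are unchanged.

ON26gu44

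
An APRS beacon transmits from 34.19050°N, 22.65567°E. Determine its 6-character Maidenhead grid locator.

Shift to the Maidenhead origin (180°W, 90°S): lon 202.6557, lat 124.1905.
Field: lon ⌊202.6557/20⌋ = 10 → K; lat ⌊124.1905/10⌋ = 12 → M.
Square: lon ⌊2.6557/2⌋ = 1; lat ⌊4.1905/1⌋ = 4.
Subsquare: lon ⌊0.6557/0.0833333⌋ = 7 → h; lat ⌊0.1905/0.0416667⌋ = 4 → e.

KM14he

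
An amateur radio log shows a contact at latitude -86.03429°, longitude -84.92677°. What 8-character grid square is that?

EA73mx81

Shift to the Maidenhead origin (180°W, 90°S): lon 95.07323, lat 3.96571.
Field (20°×10°, letters A–R): 95.07323/20 → 4 → E, 3.96571/10 → 0 → A; chars EA.
Square (2°×1°, digits 0–9): 15.07323/2 → 7, 3.96571/1 → 3; chars 73.
Subsquare (5′×2.5′, letters a–x): 1.07323/0.0833333 → 12 → m, 0.96571/0.0416667 → 23 → x; chars mx.
Extended square (30″×15″, digits 0–9): 0.07323/0.00833333 → 8, 0.00738/0.00416667 → 1; chars 81.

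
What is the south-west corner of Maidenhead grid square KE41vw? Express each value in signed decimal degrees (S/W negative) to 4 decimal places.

-48.0833, 29.7500

Field K=10, E=4: +10·20° lon, +4·10° lat → SW at lon 20°, lat -50°.
Square 4, 1: +4·2° lon, +1·1° lat → SW at lon 28°, lat -49°.
Subsquare v=21, w=22: +21·0.0833333° lon, +22·0.0416667° lat → SW at lon 29.75°, lat -48.0833°.
latitude -48.0833, longitude 29.7500.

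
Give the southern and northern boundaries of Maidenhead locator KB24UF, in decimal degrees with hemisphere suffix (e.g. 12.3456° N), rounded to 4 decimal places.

Field K=10, B=1: +10·20° lon, +1·10° lat → SW at lon 20°, lat -80°.
Square 2, 4: +2·2° lon, +4·1° lat → SW at lon 24°, lat -76°.
Subsquare u=20, f=5: +20·0.0833333° lon, +5·0.0416667° lat → SW at lon 25.6667°, lat -75.7917°.
Cell spans 0.0833333° lon × 0.0416667° lat.
south 75.7917° S, north 75.7500° S.

75.7917° S, 75.7500° S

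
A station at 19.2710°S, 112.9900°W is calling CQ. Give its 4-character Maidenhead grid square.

Add 180° to longitude and 90° to latitude: 67.01, 70.73.
Field: lon ⌊67.01/20⌋ = 3 → D; lat ⌊70.73/10⌋ = 7 → H.
Square: lon ⌊7.01/2⌋ = 3; lat ⌊0.73/1⌋ = 0.

DH30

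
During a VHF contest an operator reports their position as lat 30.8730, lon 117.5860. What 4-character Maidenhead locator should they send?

OM80

Offset from 180°W / 90°S: lon 297.59°, lat 120.87°.
Field: 297.59/20 → 14 → O, 120.87/10 → 12 → M; chars OM.
Square: 17.59/2 → 8, 0.87/1 → 0; chars 80.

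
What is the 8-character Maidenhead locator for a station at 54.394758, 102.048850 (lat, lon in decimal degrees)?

Add 180° to longitude and 90° to latitude: 282.04885, 144.39476.
Field (20°×10°, letters A–R): lon ⌊282.04885/20⌋ = 14 → O; lat ⌊144.39476/10⌋ = 14 → O.
Square (2°×1°, digits 0–9): lon ⌊2.04885/2⌋ = 1; lat ⌊4.39476/1⌋ = 4.
Subsquare (5′×2.5′, letters a–x): lon ⌊0.04885/0.0833333⌋ = 0 → a; lat ⌊0.39476/0.0416667⌋ = 9 → j.
Extended square (30″×15″, digits 0–9): lon ⌊0.04885/0.00833333⌋ = 5; lat ⌊0.01976/0.00416667⌋ = 4.

OO14aj54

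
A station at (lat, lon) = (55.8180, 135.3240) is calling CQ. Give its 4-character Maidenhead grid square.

Add 180° to longitude and 90° to latitude: 315.32, 145.82.
Field: lon ⌊315.32/20⌋ = 15 → P; lat ⌊145.82/10⌋ = 14 → O.
Square: lon ⌊15.32/2⌋ = 7; lat ⌊5.82/1⌋ = 5.

PO75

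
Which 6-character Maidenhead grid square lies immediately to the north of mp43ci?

MP43cj

Latitude subsquare i = 8; +1 → 9 = j.
The longitude characters are unchanged.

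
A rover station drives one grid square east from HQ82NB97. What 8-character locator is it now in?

HQ82ob07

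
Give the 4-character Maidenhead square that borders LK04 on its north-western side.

KK95

Longitude square 0; −1 → -1, wraps to 9, carry into field.
Longitude field L = 11; −1 → 10 = K.
Latitude square 4; +1 → 5.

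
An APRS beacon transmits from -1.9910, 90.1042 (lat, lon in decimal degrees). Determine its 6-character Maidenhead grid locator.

NI58ba

Offset from 180°W / 90°S: lon 270.1042°, lat 88.0090°.
Field: lon ⌊270.1042/20⌋ = 13 → N; lat ⌊88.0090/10⌋ = 8 → I.
Square: lon ⌊10.1042/2⌋ = 5; lat ⌊8.0090/1⌋ = 8.
Subsquare: lon ⌊0.1042/0.0833333⌋ = 1 → b; lat ⌊0.0090/0.0416667⌋ = 0 → a.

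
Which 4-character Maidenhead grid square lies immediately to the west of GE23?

Longitude square 2; −1 → 1.
The latitude characters are unchanged.

GE13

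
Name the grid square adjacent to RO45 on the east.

RO55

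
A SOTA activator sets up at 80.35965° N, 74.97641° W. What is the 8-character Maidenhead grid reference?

Offset from 180°W / 90°S: lon 105.02359°, lat 170.35965°.
Field: lon ⌊105.02359/20⌋ = 5 → F; lat ⌊170.35965/10⌋ = 17 → R.
Square: lon ⌊5.02359/2⌋ = 2; lat ⌊0.35965/1⌋ = 0.
Subsquare: lon ⌊1.02359/0.0833333⌋ = 12 → m; lat ⌊0.35965/0.0416667⌋ = 8 → i.
Extended square: lon ⌊0.02359/0.00833333⌋ = 2; lat ⌊0.02632/0.00416667⌋ = 6.

FR20mi26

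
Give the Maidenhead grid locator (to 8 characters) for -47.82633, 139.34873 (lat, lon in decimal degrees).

Add 180° to longitude and 90° to latitude: 319.34873, 42.17367.
Field: lon ⌊319.34873/20⌋ = 15 → P; lat ⌊42.17367/10⌋ = 4 → E.
Square: lon ⌊19.34873/2⌋ = 9; lat ⌊2.17367/1⌋ = 2.
Subsquare: lon ⌊1.34873/0.0833333⌋ = 16 → q; lat ⌊0.17367/0.0416667⌋ = 4 → e.
Extended square: lon ⌊0.01540/0.00833333⌋ = 1; lat ⌊0.00700/0.00416667⌋ = 1.

PE92qe11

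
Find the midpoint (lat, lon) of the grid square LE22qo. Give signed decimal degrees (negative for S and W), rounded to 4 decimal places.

Field L=11, E=4: +11·20° lon, +4·10° lat → SW at lon 40°, lat -50°.
Square 2, 2: +2·2° lon, +2·1° lat → SW at lon 44°, lat -48°.
Subsquare q=16, o=14: +16·0.0833333° lon, +14·0.0416667° lat → SW at lon 45.3333°, lat -47.4167°.
Cell spans 0.0833333° lon × 0.0416667° lat. Centre is SW corner plus half of each.
latitude -47.3958, longitude 45.3750.

-47.3958, 45.3750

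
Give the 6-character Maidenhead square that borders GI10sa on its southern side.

GH19sx

Latitude subsquare a = 0; −1 → -1, wraps to 23 = x, carry into square.
Latitude square 0; −1 → -1, wraps to 9, carry into field.
Latitude field I = 8; −1 → 7 = H.
The longitude characters are unchanged.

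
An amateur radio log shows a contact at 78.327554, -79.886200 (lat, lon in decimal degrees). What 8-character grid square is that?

FQ08bh38

Add 180° to longitude and 90° to latitude: 100.11380, 168.32755.
Field (20°×10°, letters A–R): lon ⌊100.11380/20⌋ = 5 → F; lat ⌊168.32755/10⌋ = 16 → Q.
Square (2°×1°, digits 0–9): lon ⌊0.11380/2⌋ = 0; lat ⌊8.32755/1⌋ = 8.
Subsquare (5′×2.5′, letters a–x): lon ⌊0.11380/0.0833333⌋ = 1 → b; lat ⌊0.32755/0.0416667⌋ = 7 → h.
Extended square (30″×15″, digits 0–9): lon ⌊0.03047/0.00833333⌋ = 3; lat ⌊0.03589/0.00416667⌋ = 8.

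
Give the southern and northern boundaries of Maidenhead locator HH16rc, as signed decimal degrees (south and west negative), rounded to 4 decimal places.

-13.9167, -13.8750

Field H=7, H=7: +7·20° lon, +7·10° lat → SW at lon -40°, lat -20°.
Square 1, 6: +1·2° lon, +6·1° lat → SW at lon -38°, lat -14°.
Subsquare r=17, c=2: +17·0.0833333° lon, +2·0.0416667° lat → SW at lon -36.5833°, lat -13.9167°.
Cell spans 0.0833333° lon × 0.0416667° lat.
south -13.9167, north -13.8750.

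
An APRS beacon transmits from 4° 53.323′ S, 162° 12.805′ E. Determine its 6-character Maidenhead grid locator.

RI15cc

Offset from 180°W / 90°S: lon 342.2134°, lat 85.1113°.
Field: lon ⌊342.2134/20⌋ = 17 → R; lat ⌊85.1113/10⌋ = 8 → I.
Square: lon ⌊2.2134/2⌋ = 1; lat ⌊5.1113/1⌋ = 5.
Subsquare: lon ⌊0.2134/0.0833333⌋ = 2 → c; lat ⌊0.1113/0.0416667⌋ = 2 → c.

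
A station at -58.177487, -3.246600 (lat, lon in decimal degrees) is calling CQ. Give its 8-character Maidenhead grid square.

ID81jt07

Shift to the Maidenhead origin (180°W, 90°S): lon 176.75340, lat 31.82251.
Field: 176.75340/20 → 8 → I, 31.82251/10 → 3 → D; chars ID.
Square: 16.75340/2 → 8, 1.82251/1 → 1; chars 81.
Subsquare: 0.75340/0.0833333 → 9 → j, 0.82251/0.0416667 → 19 → t; chars jt.
Extended square: 0.00340/0.00833333 → 0, 0.03085/0.00416667 → 7; chars 07.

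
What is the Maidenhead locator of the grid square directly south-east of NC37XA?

Longitude subsquare x = 23; +1 → 24, wraps to 0 = a, carry into square.
Longitude square 3; +1 → 4.
Latitude subsquare a = 0; −1 → -1, wraps to 23 = x, carry into square.
Latitude square 7; −1 → 6.

NC46ax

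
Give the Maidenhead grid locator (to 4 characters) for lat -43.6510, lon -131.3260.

Shift to the Maidenhead origin (180°W, 90°S): lon 48.67, lat 46.35.
Field: lon ⌊48.67/20⌋ = 2 → C; lat ⌊46.35/10⌋ = 4 → E.
Square: lon ⌊8.67/2⌋ = 4; lat ⌊6.35/1⌋ = 6.

CE46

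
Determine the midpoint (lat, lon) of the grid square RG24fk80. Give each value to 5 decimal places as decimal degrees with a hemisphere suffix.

Field R=17, G=6: +17·20° lon, +6·10° lat → SW at lon 160°, lat -30°.
Square 2, 4: +2·2° lon, +4·1° lat → SW at lon 164°, lat -26°.
Subsquare f=5, k=10: +5·0.0833333° lon, +10·0.0416667° lat → SW at lon 164.417°, lat -25.5833°.
Extended square 8, 0: +8·0.00833333° lon, +0·0.00416667° lat → SW at lon 164.483°, lat -25.5833°.
Cell spans 0.00833333° lon × 0.00416667° lat. Centre is SW corner plus half of each.
latitude 25.58125° S, longitude 164.48750° E.

25.58125° S, 164.48750° E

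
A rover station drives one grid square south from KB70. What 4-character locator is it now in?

Latitude square 0; −1 → -1, wraps to 9, carry into field.
Latitude field B = 1; −1 → 0 = A.
The longitude characters are unchanged.

KA79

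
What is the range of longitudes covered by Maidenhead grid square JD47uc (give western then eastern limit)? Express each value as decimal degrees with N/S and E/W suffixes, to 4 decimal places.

Field J=9, D=3: +9·20° lon, +3·10° lat → SW at lon 0°, lat -60°.
Square 4, 7: +4·2° lon, +7·1° lat → SW at lon 8°, lat -53°.
Subsquare u=20, c=2: +20·0.0833333° lon, +2·0.0416667° lat → SW at lon 9.66667°, lat -52.9167°.
Cell spans 0.0833333° lon × 0.0416667° lat.
west 9.6667° E, east 9.7500° E.

9.6667° E, 9.7500° E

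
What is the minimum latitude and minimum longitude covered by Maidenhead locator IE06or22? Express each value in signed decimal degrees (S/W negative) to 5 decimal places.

-43.28333, -18.81667

Field I=8, E=4: +8·20° lon, +4·10° lat → SW at lon -20°, lat -50°.
Square 0, 6: +0·2° lon, +6·1° lat → SW at lon -20°, lat -44°.
Subsquare o=14, r=17: +14·0.0833333° lon, +17·0.0416667° lat → SW at lon -18.8333°, lat -43.2917°.
Extended square 2, 2: +2·0.00833333° lon, +2·0.00416667° lat → SW at lon -18.8167°, lat -43.2833°.
latitude -43.28333, longitude -18.81667.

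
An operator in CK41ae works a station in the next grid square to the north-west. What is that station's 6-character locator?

Longitude subsquare a = 0; −1 → -1, wraps to 23 = x, carry into square.
Longitude square 4; −1 → 3.
Latitude subsquare e = 4; +1 → 5 = f.

CK31xf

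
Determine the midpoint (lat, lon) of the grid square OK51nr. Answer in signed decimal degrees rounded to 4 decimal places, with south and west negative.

11.7292, 111.1250

Field O=14, K=10: +14·20° lon, +10·10° lat → SW at lon 100°, lat 10°.
Square 5, 1: +5·2° lon, +1·1° lat → SW at lon 110°, lat 11°.
Subsquare n=13, r=17: +13·0.0833333° lon, +17·0.0416667° lat → SW at lon 111.083°, lat 11.7083°.
Cell spans 0.0833333° lon × 0.0416667° lat. Centre is SW corner plus half of each.
latitude 11.7292, longitude 111.1250.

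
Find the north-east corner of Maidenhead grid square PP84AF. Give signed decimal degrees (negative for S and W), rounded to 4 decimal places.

Field P=15, P=15: +15·20° lon, +15·10° lat → SW at lon 120°, lat 60°.
Square 8, 4: +8·2° lon, +4·1° lat → SW at lon 136°, lat 64°.
Subsquare a=0, f=5: +0·0.0833333° lon, +5·0.0416667° lat → SW at lon 136°, lat 64.2083°.
Cell spans 0.0833333° lon × 0.0416667° lat. NE corner is SW corner plus one full cell.
latitude 64.2500, longitude 136.0833.

64.2500, 136.0833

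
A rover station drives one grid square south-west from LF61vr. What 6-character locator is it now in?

LF61uq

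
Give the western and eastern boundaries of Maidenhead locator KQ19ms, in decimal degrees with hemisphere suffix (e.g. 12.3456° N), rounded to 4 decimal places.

Field K=10, Q=16: +10·20° lon, +16·10° lat → SW at lon 20°, lat 70°.
Square 1, 9: +1·2° lon, +9·1° lat → SW at lon 22°, lat 79°.
Subsquare m=12, s=18: +12·0.0833333° lon, +18·0.0416667° lat → SW at lon 23°, lat 79.75°.
Cell spans 0.0833333° lon × 0.0416667° lat.
west 23.0000° E, east 23.0833° E.

23.0000° E, 23.0833° E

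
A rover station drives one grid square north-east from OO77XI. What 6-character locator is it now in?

Longitude subsquare x = 23; +1 → 24, wraps to 0 = a, carry into square.
Longitude square 7; +1 → 8.
Latitude subsquare i = 8; +1 → 9 = j.

OO87aj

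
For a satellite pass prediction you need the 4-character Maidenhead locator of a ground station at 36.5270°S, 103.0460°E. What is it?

Add 180° to longitude and 90° to latitude: 283.05, 53.47.
Field: lon ⌊283.05/20⌋ = 14 → O; lat ⌊53.47/10⌋ = 5 → F.
Square: lon ⌊3.05/2⌋ = 1; lat ⌊3.47/1⌋ = 3.

OF13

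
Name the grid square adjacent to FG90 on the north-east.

GG01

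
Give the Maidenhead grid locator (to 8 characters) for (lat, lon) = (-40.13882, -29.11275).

Offset from 180°W / 90°S: lon 150.88725°, lat 49.86118°.
Field (20°×10°, letters A–R): lon ⌊150.88725/20⌋ = 7 → H; lat ⌊49.86118/10⌋ = 4 → E.
Square (2°×1°, digits 0–9): lon ⌊10.88725/2⌋ = 5; lat ⌊9.86118/1⌋ = 9.
Subsquare (5′×2.5′, letters a–x): lon ⌊0.88725/0.0833333⌋ = 10 → k; lat ⌊0.86118/0.0416667⌋ = 20 → u.
Extended square (30″×15″, digits 0–9): lon ⌊0.05392/0.00833333⌋ = 6; lat ⌊0.02785/0.00416667⌋ = 6.

HE59ku66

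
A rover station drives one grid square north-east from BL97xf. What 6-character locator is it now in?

Longitude subsquare x = 23; +1 → 24, wraps to 0 = a, carry into square.
Longitude square 9; +1 → 10, wraps to 0, carry into field.
Longitude field B = 1; +1 → 2 = C.
Latitude subsquare f = 5; +1 → 6 = g.

CL07ag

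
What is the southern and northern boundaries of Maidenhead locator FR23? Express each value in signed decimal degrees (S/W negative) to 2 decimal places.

83.00, 84.00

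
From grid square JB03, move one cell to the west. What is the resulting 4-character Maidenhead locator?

IB93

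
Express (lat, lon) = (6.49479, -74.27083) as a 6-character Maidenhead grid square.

FJ26ul

Offset from 180°W / 90°S: lon 105.7292°, lat 96.4948°.
Field: lon ⌊105.7292/20⌋ = 5 → F; lat ⌊96.4948/10⌋ = 9 → J.
Square: lon ⌊5.7292/2⌋ = 2; lat ⌊6.4948/1⌋ = 6.
Subsquare: lon ⌊1.7292/0.0833333⌋ = 20 → u; lat ⌊0.4948/0.0416667⌋ = 11 → l.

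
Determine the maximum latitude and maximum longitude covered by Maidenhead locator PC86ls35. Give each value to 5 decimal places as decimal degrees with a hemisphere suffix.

63.22500° S, 136.95000° E

Field P=15, C=2: +15·20° lon, +2·10° lat → SW at lon 120°, lat -70°.
Square 8, 6: +8·2° lon, +6·1° lat → SW at lon 136°, lat -64°.
Subsquare l=11, s=18: +11·0.0833333° lon, +18·0.0416667° lat → SW at lon 136.917°, lat -63.25°.
Extended square 3, 5: +3·0.00833333° lon, +5·0.00416667° lat → SW at lon 136.942°, lat -63.2292°.
Cell spans 0.00833333° lon × 0.00416667° lat. NE corner is SW corner plus one full cell.
latitude 63.22500° S, longitude 136.95000° E.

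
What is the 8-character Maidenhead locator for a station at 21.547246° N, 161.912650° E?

RL01wn91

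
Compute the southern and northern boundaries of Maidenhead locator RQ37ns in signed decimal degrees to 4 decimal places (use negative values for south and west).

Field R=17, Q=16: +17·20° lon, +16·10° lat → SW at lon 160°, lat 70°.
Square 3, 7: +3·2° lon, +7·1° lat → SW at lon 166°, lat 77°.
Subsquare n=13, s=18: +13·0.0833333° lon, +18·0.0416667° lat → SW at lon 167.083°, lat 77.75°.
Cell spans 0.0833333° lon × 0.0416667° lat.
south 77.7500, north 77.7917.

77.7500, 77.7917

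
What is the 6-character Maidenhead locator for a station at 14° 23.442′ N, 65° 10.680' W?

FK74jj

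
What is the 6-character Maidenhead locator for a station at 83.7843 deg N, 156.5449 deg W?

BR13rs

Add 180° to longitude and 90° to latitude: 23.4551, 173.7843.
Field (20°×10°, letters A–R): 23.4551/20 → 1 → B, 173.7843/10 → 17 → R; chars BR.
Square (2°×1°, digits 0–9): 3.4551/2 → 1, 3.7843/1 → 3; chars 13.
Subsquare (5′×2.5′, letters a–x): 1.4551/0.0833333 → 17 → r, 0.7843/0.0416667 → 18 → s; chars rs.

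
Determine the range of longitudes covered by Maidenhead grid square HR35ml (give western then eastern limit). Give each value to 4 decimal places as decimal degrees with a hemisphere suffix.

Field H=7, R=17: +7·20° lon, +17·10° lat → SW at lon -40°, lat 80°.
Square 3, 5: +3·2° lon, +5·1° lat → SW at lon -34°, lat 85°.
Subsquare m=12, l=11: +12·0.0833333° lon, +11·0.0416667° lat → SW at lon -33°, lat 85.4583°.
Cell spans 0.0833333° lon × 0.0416667° lat.
west 33.0000° W, east 32.9167° W.

33.0000° W, 32.9167° W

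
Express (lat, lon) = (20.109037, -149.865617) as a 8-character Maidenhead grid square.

BL50bc66

Shift to the Maidenhead origin (180°W, 90°S): lon 30.13438, lat 110.10904.
Field: 30.13438/20 → 1 → B, 110.10904/10 → 11 → L; chars BL.
Square: 10.13438/2 → 5, 0.10904/1 → 0; chars 50.
Subsquare: 0.13438/0.0833333 → 1 → b, 0.10904/0.0416667 → 2 → c; chars bc.
Extended square: 0.05105/0.00833333 → 6, 0.02570/0.00416667 → 6; chars 66.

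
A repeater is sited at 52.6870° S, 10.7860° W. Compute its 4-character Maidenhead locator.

Shift to the Maidenhead origin (180°W, 90°S): lon 169.21, lat 37.31.
Field: 169.21/20 → 8 → I, 37.31/10 → 3 → D; chars ID.
Square: 9.21/2 → 4, 7.31/1 → 7; chars 47.

ID47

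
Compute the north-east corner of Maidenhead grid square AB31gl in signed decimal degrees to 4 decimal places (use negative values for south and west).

-78.5000, -173.4167

Field A=0, B=1: +0·20° lon, +1·10° lat → SW at lon -180°, lat -80°.
Square 3, 1: +3·2° lon, +1·1° lat → SW at lon -174°, lat -79°.
Subsquare g=6, l=11: +6·0.0833333° lon, +11·0.0416667° lat → SW at lon -173.5°, lat -78.5417°.
Cell spans 0.0833333° lon × 0.0416667° lat. NE corner is SW corner plus one full cell.
latitude -78.5000, longitude -173.4167.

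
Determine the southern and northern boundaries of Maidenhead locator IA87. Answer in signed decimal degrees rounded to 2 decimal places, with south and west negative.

-83.00, -82.00

Field I=8, A=0: +8·20° lon, +0·10° lat → SW at lon -20°, lat -90°.
Square 8, 7: +8·2° lon, +7·1° lat → SW at lon -4°, lat -83°.
Cell spans 2° lon × 1° lat.
south -83.00, north -82.00.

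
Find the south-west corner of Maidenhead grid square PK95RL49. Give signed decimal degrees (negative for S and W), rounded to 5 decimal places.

15.49583, 139.45000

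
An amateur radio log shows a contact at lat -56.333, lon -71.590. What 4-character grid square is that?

Shift to the Maidenhead origin (180°W, 90°S): lon 108.41, lat 33.67.
Field: lon ⌊108.41/20⌋ = 5 → F; lat ⌊33.67/10⌋ = 3 → D.
Square: lon ⌊8.41/2⌋ = 4; lat ⌊3.67/1⌋ = 3.

FD43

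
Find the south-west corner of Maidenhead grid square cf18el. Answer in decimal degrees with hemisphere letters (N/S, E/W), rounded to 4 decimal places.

Field C=2, F=5: +2·20° lon, +5·10° lat → SW at lon -140°, lat -40°.
Square 1, 8: +1·2° lon, +8·1° lat → SW at lon -138°, lat -32°.
Subsquare e=4, l=11: +4·0.0833333° lon, +11·0.0416667° lat → SW at lon -137.667°, lat -31.5417°.
latitude 31.5417° S, longitude 137.6667° W.

31.5417° S, 137.6667° W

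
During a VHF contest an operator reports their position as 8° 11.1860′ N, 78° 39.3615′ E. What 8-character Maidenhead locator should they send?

Offset from 180°W / 90°S: lon 258.65602°, lat 98.18643°.
Field: 258.65602/20 → 12 → M, 98.18643/10 → 9 → J; chars MJ.
Square: 18.65602/2 → 9, 8.18643/1 → 8; chars 98.
Subsquare: 0.65602/0.0833333 → 7 → h, 0.18643/0.0416667 → 4 → e; chars he.
Extended square: 0.07269/0.00833333 → 8, 0.01977/0.00416667 → 4; chars 84.

MJ98he84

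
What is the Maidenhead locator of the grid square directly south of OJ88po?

OJ88pn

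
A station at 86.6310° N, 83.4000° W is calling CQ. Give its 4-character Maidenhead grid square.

Shift to the Maidenhead origin (180°W, 90°S): lon 96.60, lat 176.63.
Field: lon ⌊96.60/20⌋ = 4 → E; lat ⌊176.63/10⌋ = 17 → R.
Square: lon ⌊16.60/2⌋ = 8; lat ⌊6.63/1⌋ = 6.

ER86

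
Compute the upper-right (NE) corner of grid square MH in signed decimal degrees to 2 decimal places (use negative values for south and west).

-10.00, 80.00

Field M=12, H=7: +12·20° lon, +7·10° lat → SW at lon 60°, lat -20°.
Cell spans 20° lon × 10° lat. NE corner is SW corner plus one full cell.
latitude -10.00, longitude 80.00.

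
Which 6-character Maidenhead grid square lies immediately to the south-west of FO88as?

Longitude subsquare a = 0; −1 → -1, wraps to 23 = x, carry into square.
Longitude square 8; −1 → 7.
Latitude subsquare s = 18; −1 → 17 = r.

FO78xr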